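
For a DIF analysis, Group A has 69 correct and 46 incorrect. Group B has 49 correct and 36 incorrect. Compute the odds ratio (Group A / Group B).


Odds_A = 69/46 = 1.5
Odds_B = 49/36 = 1.3611
OR = Odds_A / Odds_B = 1.5 / 1.3611
Exactly, OR = (69 * 36) / (46 * 49) = 2484 / 2254
OR = 1.102

1.102


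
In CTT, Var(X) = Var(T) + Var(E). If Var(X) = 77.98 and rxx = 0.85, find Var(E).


var_true = rxx * var_obs = 0.85 * 77.98 = 66.283
var_error = var_obs - var_true
var_error = 77.98 - 66.283
var_error = 11.697

11.697


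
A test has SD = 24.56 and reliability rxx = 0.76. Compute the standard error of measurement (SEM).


SEM = SD * sqrt(1 - rxx)
SEM = 24.56 * sqrt(1 - 0.76)
SEM = 24.56 * sqrt(0.24) = 24.56 * 0.489898
SEM = 12.0319

12.0319


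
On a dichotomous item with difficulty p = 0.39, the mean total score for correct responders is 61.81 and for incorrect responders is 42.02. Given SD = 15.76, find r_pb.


q = 1 - p = 0.61
rpb = ((M1 - M0) / SD) * sqrt(p * q)
rpb = ((61.81 - 42.02) / 15.76) * sqrt(0.39 * 0.61)
rpb = 0.6125

0.6125


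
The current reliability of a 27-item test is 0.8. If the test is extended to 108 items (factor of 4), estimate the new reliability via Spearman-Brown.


r_new = (n * rxx) / (1 + (n-1) * rxx)
r_new = (4 * 0.8) / (1 + 3 * 0.8)
r_new = 3.2 / 3.4
r_new = 0.9412

0.9412


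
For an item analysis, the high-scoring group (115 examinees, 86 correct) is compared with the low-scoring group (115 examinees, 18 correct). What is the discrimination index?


p_upper = 86/115 = 0.7478
p_lower = 18/115 = 0.1565
D = 0.7478 - 0.1565 = 0.5913

0.5913


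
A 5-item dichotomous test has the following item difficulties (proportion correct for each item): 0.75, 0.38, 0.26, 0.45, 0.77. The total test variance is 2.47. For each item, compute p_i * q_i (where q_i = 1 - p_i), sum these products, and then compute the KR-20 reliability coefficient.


For each item, compute p_i * q_i:
  Item 1: 0.75 * 0.25 = 0.1875
  Item 2: 0.38 * 0.62 = 0.2356
  Item 3: 0.26 * 0.74 = 0.1924
  Item 4: 0.45 * 0.55 = 0.2475
  Item 5: 0.77 * 0.23 = 0.1771
Sum(p_i * q_i) = 0.1875 + 0.2356 + 0.1924 + 0.2475 + 0.1771 = 1.0401
KR-20 = (k/(k-1)) * (1 - Sum(p_i*q_i) / Var_total)
= (5/4) * (1 - 1.0401/2.47)
= 1.25 * 0.5789
KR-20 = 0.7236

0.7236


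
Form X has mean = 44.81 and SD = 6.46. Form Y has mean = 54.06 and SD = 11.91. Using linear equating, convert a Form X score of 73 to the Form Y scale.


slope = SD_Y / SD_X = 11.91 / 6.46 ~ 1.8437
intercept = mean_Y - slope * mean_X = 54.06 - (11.91 / 6.46) * 44.81 ~ -28.5541
Y = slope * X + intercept. To avoid rounding drift from the rounded slope/intercept, evaluate the equivalent form Y = mean_Y + SD_Y * (X - mean_X) / SD_X at full precision:
Y = 54.06 + 11.91 * (73 - 44.81) / 6.46
Y = 54.06 + 11.91 * 28.19 / 6.46
Y = 54.06 + 335.7429 / 6.46
Y = 54.06 + 51.9726
Y = 106.0326

106.0326


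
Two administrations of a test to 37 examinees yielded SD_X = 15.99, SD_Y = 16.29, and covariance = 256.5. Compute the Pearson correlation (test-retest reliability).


r = cov(X,Y) / (SD_X * SD_Y)
r = 256.5 / (15.99 * 16.29)
r = 256.5 / 260.4771
r = 0.9847

0.9847


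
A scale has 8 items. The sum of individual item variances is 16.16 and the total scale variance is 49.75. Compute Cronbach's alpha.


alpha = (k/(k-1)) * (1 - sum(si^2)/s_total^2)
= (8/7) * (1 - 16.16/49.75)
alpha = 0.7716

0.7716


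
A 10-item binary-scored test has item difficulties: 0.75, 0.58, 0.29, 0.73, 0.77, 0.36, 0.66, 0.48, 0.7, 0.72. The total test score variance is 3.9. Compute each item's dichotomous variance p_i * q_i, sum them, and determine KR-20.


For each item, compute p_i * q_i:
  Item 1: 0.75 * 0.25 = 0.1875
  Item 2: 0.58 * 0.42 = 0.2436
  Item 3: 0.29 * 0.71 = 0.2059
  Item 4: 0.73 * 0.27 = 0.1971
  Item 5: 0.77 * 0.23 = 0.1771
  Item 6: 0.36 * 0.64 = 0.2304
  Item 7: 0.66 * 0.34 = 0.2244
  Item 8: 0.48 * 0.52 = 0.2496
  Item 9: 0.7 * 0.3 = 0.21
  Item 10: 0.72 * 0.28 = 0.2016
Sum(p_i * q_i) = 0.1875 + 0.2436 + 0.2059 + 0.1971 + 0.1771 + 0.2304 + 0.2244 + 0.2496 + 0.21 + 0.2016 = 2.1272
KR-20 = (k/(k-1)) * (1 - Sum(p_i*q_i) / Var_total)
= (10/9) * (1 - 2.1272/3.9)
= 1.1111 * 0.4546
KR-20 = 0.5051

0.5051


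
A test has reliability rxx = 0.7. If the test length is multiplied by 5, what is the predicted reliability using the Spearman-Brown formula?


r_new = (n * rxx) / (1 + (n-1) * rxx)
r_new = (5 * 0.7) / (1 + 4 * 0.7)
r_new = 3.5 / 3.8
r_new = 0.9211

0.9211


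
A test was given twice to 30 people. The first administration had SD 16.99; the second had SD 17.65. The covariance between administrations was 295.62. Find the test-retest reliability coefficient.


r = cov(X,Y) / (SD_X * SD_Y)
r = 295.62 / (16.99 * 17.65)
r = 295.62 / 299.8735
r = 0.9858

0.9858


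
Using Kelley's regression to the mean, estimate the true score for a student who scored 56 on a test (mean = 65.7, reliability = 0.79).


T_est = rxx * X + (1 - rxx) * mean
T_est = 0.79 * 56 + 0.21 * 65.7
T_est = 44.24 + 13.797
T_est = 58.037

58.037


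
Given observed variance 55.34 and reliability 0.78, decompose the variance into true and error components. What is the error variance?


var_true = rxx * var_obs = 0.78 * 55.34 = 43.1652
var_error = var_obs - var_true
var_error = 55.34 - 43.1652
var_error = 12.1748

12.1748


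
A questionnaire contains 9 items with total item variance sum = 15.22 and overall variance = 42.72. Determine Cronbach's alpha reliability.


alpha = (k/(k-1)) * (1 - sum(si^2)/s_total^2)
= (9/8) * (1 - 15.22/42.72)
alpha = 0.7242

0.7242


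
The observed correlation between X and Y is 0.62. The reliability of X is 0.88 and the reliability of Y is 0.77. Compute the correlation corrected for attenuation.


r_corrected = rxy / sqrt(rxx * ryy)
= 0.62 / sqrt(0.88 * 0.77)
= 0.62 / sqrt(0.6776)
= 0.62 / 0.823165
r_corrected = 0.7532

0.7532


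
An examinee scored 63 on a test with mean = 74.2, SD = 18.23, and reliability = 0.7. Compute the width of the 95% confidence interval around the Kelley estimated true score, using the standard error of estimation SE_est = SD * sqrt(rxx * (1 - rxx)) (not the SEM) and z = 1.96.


True score estimate = 0.7*63 + 0.3*74.2 = 66.36
SE_est = SD * sqrt(rxx * (1 - rxx)) = 18.23 * sqrt(0.7 * 0.3) = 18.23 * sqrt(0.21) = 8.354035
CI = T_est +/- z * SE_est, so width = 2 * z * SE_est = 2 * 1.96 * 8.354035
Width = 32.7478

32.7478


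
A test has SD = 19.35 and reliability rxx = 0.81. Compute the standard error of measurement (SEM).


SEM = SD * sqrt(1 - rxx)
SEM = 19.35 * sqrt(1 - 0.81)
SEM = 19.35 * sqrt(0.19) = 19.35 * 0.43589
SEM = 8.4345

8.4345


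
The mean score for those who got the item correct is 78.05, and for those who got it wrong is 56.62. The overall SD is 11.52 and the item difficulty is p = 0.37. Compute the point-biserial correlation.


q = 1 - p = 0.63
rpb = ((M1 - M0) / SD) * sqrt(p * q)
rpb = ((78.05 - 56.62) / 11.52) * sqrt(0.37 * 0.63)
rpb = 0.8981

0.8981


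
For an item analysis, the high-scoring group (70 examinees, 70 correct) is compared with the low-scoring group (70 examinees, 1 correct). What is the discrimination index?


p_upper = 70/70 = 1.0
p_lower = 1/70 = 0.0143
D = 1.0 - 0.0143 = 0.9857

0.9857


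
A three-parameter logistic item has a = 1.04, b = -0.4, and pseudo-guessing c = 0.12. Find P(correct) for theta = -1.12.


logit = 1.04*(-1.12 - -0.4) = -0.7488
P* = 1/(1 + exp(--0.7488)) = 0.3211
P = 0.12 + (1 - 0.12) * 0.3211
P = 0.4026

0.4026


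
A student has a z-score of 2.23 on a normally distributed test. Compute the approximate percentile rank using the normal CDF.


CDF(z) = 0.5 * (1 + erf(z/sqrt(2)))
erf(1.5768) = 0.9743
CDF = 0.9871
Percentile rank = 0.9871 * 100 = 98.71

98.71


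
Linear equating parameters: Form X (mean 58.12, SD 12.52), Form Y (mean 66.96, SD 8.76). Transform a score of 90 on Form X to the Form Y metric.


slope = SD_Y / SD_X = 8.76 / 12.52 ~ 0.6997
intercept = mean_Y - slope * mean_X = 66.96 - (8.76 / 12.52) * 58.12 ~ 26.2946
Y = slope * X + intercept. To avoid rounding drift from the rounded slope/intercept, evaluate the equivalent form Y = mean_Y + SD_Y * (X - mean_X) / SD_X at full precision:
Y = 66.96 + 8.76 * (90 - 58.12) / 12.52
Y = 66.96 + 8.76 * 31.88 / 12.52
Y = 66.96 + 279.2688 / 12.52
Y = 66.96 + 22.3058
Y = 89.2658

89.2658


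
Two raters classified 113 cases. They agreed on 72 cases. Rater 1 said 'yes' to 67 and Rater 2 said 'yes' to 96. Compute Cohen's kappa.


P_o = 72/113 = 0.637168
P_e = (67*96 + 46*17) / 12769 = 0.564962
kappa = (P_o - P_e) / (1 - P_e)
kappa = (0.637168 - 0.564962) / (1 - 0.564962)
kappa = 0.166

0.166


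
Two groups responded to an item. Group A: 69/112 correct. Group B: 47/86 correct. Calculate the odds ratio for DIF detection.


Odds_A = 69/43 = 1.6047
Odds_B = 47/39 = 1.2051
OR = Odds_A / Odds_B = 1.6047 / 1.2051
Exactly, OR = (69 * 39) / (43 * 47) = 2691 / 2021
OR = 1.3315

1.3315


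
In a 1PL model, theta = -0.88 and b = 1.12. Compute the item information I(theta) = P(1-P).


P = 1/(1+exp(-(-0.88-1.12))) = 0.1192
I = P*(1-P) = 0.1192 * 0.8808
I = 0.105

0.105


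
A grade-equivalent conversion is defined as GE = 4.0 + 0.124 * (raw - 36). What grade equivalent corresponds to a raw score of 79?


raw - median = 79 - 36 = 43
slope * diff = 0.124 * 43 = 5.332
GE = 4.0 + 5.332
GE = 9.332

9.332


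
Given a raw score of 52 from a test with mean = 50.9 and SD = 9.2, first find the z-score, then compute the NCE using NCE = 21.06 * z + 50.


z = (X - mean) / SD = (52 - 50.9) / 9.2
z = 1.1 / 9.2
z = 0.1196
NCE = NCE = 21.06z + 50
Carry z at full precision (z = 1.1 / 9.2) into the conversion:
NCE = 21.06 * (1.1 / 9.2) + 50 = 23.166 / 9.2 + 50
NCE = 2.518 + 50
NCE = 52.518

52.518


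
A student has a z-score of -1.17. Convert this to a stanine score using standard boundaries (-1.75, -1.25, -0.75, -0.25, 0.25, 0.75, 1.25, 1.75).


Stanine boundaries: [-1.75, -1.25, -0.75, -0.25, 0.25, 0.75, 1.25, 1.75]
z = -1.17
Check each boundary:
  z >= -1.75 -> could be stanine 2
  z >= -1.25 -> could be stanine 3
  z < -0.75
  z < -0.25
  z < 0.25
  z < 0.75
  z < 1.25
  z < 1.75
Highest qualifying boundary gives stanine = 3

3


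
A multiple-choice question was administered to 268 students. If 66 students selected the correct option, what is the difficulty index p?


Item difficulty p = number correct / total examinees
p = 66 / 268
p = 0.2463

0.2463


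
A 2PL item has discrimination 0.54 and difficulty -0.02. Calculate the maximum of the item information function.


For 2PL, max info at theta = b = -0.02
I_max = a^2 / 4 = 0.54^2 / 4
= 0.2916 / 4
I_max = 0.0729

0.0729


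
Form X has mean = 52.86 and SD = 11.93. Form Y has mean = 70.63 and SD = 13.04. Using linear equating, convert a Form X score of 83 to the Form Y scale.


slope = SD_Y / SD_X = 13.04 / 11.93 ~ 1.093
intercept = mean_Y - slope * mean_X = 70.63 - (13.04 / 11.93) * 52.86 ~ 12.8518
Y = slope * X + intercept. To avoid rounding drift from the rounded slope/intercept, evaluate the equivalent form Y = mean_Y + SD_Y * (X - mean_X) / SD_X at full precision:
Y = 70.63 + 13.04 * (83 - 52.86) / 11.93
Y = 70.63 + 13.04 * 30.14 / 11.93
Y = 70.63 + 393.0256 / 11.93
Y = 70.63 + 32.9443
Y = 103.5743

103.5743


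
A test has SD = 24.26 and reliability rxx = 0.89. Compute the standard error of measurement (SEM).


SEM = SD * sqrt(1 - rxx)
SEM = 24.26 * sqrt(1 - 0.89)
SEM = 24.26 * sqrt(0.11) = 24.26 * 0.331662
SEM = 8.0461

8.0461


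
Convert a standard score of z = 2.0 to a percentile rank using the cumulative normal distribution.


CDF(z) = 0.5 * (1 + erf(z/sqrt(2)))
erf(1.4142) = 0.9545
CDF = 0.9772
Percentile rank = 0.9772 * 100 = 97.72

97.72


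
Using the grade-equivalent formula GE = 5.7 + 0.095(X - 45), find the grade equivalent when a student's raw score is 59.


raw - median = 59 - 45 = 14
slope * diff = 0.095 * 14 = 1.33
GE = 5.7 + 1.33
GE = 7.03

7.03


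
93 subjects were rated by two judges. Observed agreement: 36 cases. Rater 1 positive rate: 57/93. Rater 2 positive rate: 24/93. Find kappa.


P_o = 36/93 = 0.387097
P_e = (57*24 + 36*69) / 8649 = 0.445369
kappa = (P_o - P_e) / (1 - P_e)
kappa = (0.387097 - 0.445369) / (1 - 0.445369)
kappa = -0.1051

-0.1051


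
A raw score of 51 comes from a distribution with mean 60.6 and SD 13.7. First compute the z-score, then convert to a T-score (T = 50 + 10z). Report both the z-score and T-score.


z = (X - mean) / SD = (51 - 60.6) / 13.7
z = -9.6 / 13.7
z = -0.7007
T-score = T = 50 + 10z
Carry z at full precision (z = -9.6 / 13.7) into the conversion:
T-score = 50 + 10 * (-9.6 / 13.7) = 50 + -96 / 13.7
T-score = 50 + -7.0073
T-score = 42.9927

42.9927


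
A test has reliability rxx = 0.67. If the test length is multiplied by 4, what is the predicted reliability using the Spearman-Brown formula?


r_new = (n * rxx) / (1 + (n-1) * rxx)
r_new = (4 * 0.67) / (1 + 3 * 0.67)
r_new = 2.68 / 3.01
r_new = 0.8904

0.8904


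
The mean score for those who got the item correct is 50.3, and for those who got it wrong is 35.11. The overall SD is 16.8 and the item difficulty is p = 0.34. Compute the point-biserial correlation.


q = 1 - p = 0.66
rpb = ((M1 - M0) / SD) * sqrt(p * q)
rpb = ((50.3 - 35.11) / 16.8) * sqrt(0.34 * 0.66)
rpb = 0.4283

0.4283


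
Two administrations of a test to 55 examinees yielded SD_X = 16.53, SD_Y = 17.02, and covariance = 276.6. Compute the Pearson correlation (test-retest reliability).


r = cov(X,Y) / (SD_X * SD_Y)
r = 276.6 / (16.53 * 17.02)
r = 276.6 / 281.3406
r = 0.9831

0.9831


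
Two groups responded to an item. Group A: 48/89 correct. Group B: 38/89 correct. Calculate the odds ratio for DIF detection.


Odds_A = 48/41 = 1.1707
Odds_B = 38/51 = 0.7451
OR = Odds_A / Odds_B = 1.1707 / 0.7451
Exactly, OR = (48 * 51) / (41 * 38) = 2448 / 1558
OR = 1.5712

1.5712


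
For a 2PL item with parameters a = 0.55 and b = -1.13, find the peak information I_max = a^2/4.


For 2PL, max info at theta = b = -1.13
I_max = a^2 / 4 = 0.55^2 / 4
= 0.3025 / 4
I_max = 0.0756

0.0756


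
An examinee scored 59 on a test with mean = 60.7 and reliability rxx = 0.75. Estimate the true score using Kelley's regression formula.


T_est = rxx * X + (1 - rxx) * mean
T_est = 0.75 * 59 + 0.25 * 60.7
T_est = 44.25 + 15.175
T_est = 59.425

59.425


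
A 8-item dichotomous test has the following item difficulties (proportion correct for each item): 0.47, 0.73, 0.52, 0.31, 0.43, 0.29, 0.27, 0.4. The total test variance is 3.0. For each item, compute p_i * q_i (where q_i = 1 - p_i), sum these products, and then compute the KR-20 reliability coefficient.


For each item, compute p_i * q_i:
  Item 1: 0.47 * 0.53 = 0.2491
  Item 2: 0.73 * 0.27 = 0.1971
  Item 3: 0.52 * 0.48 = 0.2496
  Item 4: 0.31 * 0.69 = 0.2139
  Item 5: 0.43 * 0.57 = 0.2451
  Item 6: 0.29 * 0.71 = 0.2059
  Item 7: 0.27 * 0.73 = 0.1971
  Item 8: 0.4 * 0.6 = 0.24
Sum(p_i * q_i) = 0.2491 + 0.1971 + 0.2496 + 0.2139 + 0.2451 + 0.2059 + 0.1971 + 0.24 = 1.7978
KR-20 = (k/(k-1)) * (1 - Sum(p_i*q_i) / Var_total)
= (8/7) * (1 - 1.7978/3.0)
= 1.1429 * 0.4007
KR-20 = 0.458

0.458


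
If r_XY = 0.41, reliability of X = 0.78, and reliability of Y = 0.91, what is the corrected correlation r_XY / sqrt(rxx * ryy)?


r_corrected = rxy / sqrt(rxx * ryy)
= 0.41 / sqrt(0.78 * 0.91)
= 0.41 / sqrt(0.7098)
= 0.41 / 0.842496
r_corrected = 0.4866

0.4866


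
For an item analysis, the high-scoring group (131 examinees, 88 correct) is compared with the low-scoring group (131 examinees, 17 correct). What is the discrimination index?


p_upper = 88/131 = 0.6718
p_lower = 17/131 = 0.1298
D = 0.6718 - 0.1298 = 0.542

0.542


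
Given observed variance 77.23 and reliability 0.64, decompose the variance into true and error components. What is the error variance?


var_true = rxx * var_obs = 0.64 * 77.23 = 49.4272
var_error = var_obs - var_true
var_error = 77.23 - 49.4272
var_error = 27.8028

27.8028


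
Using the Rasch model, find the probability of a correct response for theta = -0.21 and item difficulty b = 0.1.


theta - b = -0.21 - 0.1 = -0.31
exp(-(theta - b)) = exp(0.31) = 1.3634
P = 1 / (1 + 1.3634)
P = 0.4231

0.4231


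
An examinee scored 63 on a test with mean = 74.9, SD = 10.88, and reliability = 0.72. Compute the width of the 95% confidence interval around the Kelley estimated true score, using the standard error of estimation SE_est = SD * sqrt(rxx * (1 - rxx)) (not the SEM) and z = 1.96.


True score estimate = 0.72*63 + 0.28*74.9 = 66.332
SE_est = SD * sqrt(rxx * (1 - rxx)) = 10.88 * sqrt(0.72 * 0.28) = 10.88 * sqrt(0.2016) = 4.885108
CI = T_est +/- z * SE_est, so width = 2 * z * SE_est = 2 * 1.96 * 4.885108
Width = 19.1496

19.1496


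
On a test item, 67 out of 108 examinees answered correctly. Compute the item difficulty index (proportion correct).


Item difficulty p = number correct / total examinees
p = 67 / 108
p = 0.6204

0.6204


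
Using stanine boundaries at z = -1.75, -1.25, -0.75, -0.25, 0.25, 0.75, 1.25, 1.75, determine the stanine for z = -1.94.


Stanine boundaries: [-1.75, -1.25, -0.75, -0.25, 0.25, 0.75, 1.25, 1.75]
z = -1.94
Check each boundary:
  z < -1.75
  z < -1.25
  z < -0.75
  z < -0.25
  z < 0.25
  z < 0.75
  z < 1.25
  z < 1.75
Highest qualifying boundary gives stanine = 1

1


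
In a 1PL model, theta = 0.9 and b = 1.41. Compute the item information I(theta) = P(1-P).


P = 1/(1+exp(-(0.9-1.41))) = 0.3752
I = P*(1-P) = 0.3752 * 0.6248
I = 0.2344

0.2344


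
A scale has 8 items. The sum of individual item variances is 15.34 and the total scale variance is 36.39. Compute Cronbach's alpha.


alpha = (k/(k-1)) * (1 - sum(si^2)/s_total^2)
= (8/7) * (1 - 15.34/36.39)
alpha = 0.6611

0.6611


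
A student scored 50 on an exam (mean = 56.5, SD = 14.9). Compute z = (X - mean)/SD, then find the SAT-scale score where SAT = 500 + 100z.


z = (X - mean) / SD = (50 - 56.5) / 14.9
z = -6.5 / 14.9
z = -0.4362
SAT-scale = SAT = 500 + 100z
Carry z at full precision (z = -6.5 / 14.9) into the conversion:
SAT-scale = 500 + 100 * (-6.5 / 14.9) = 500 + -650 / 14.9
SAT-scale = 500 + -43.6242
SAT-scale = 456.3758

456.3758


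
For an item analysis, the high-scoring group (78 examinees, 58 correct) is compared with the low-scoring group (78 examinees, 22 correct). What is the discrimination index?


p_upper = 58/78 = 0.7436
p_lower = 22/78 = 0.2821
D = 0.7436 - 0.2821 = 0.4615

0.4615


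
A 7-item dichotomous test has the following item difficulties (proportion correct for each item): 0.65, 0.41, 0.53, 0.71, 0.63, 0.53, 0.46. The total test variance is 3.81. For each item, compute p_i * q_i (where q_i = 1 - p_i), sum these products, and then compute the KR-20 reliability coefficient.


For each item, compute p_i * q_i:
  Item 1: 0.65 * 0.35 = 0.2275
  Item 2: 0.41 * 0.59 = 0.2419
  Item 3: 0.53 * 0.47 = 0.2491
  Item 4: 0.71 * 0.29 = 0.2059
  Item 5: 0.63 * 0.37 = 0.2331
  Item 6: 0.53 * 0.47 = 0.2491
  Item 7: 0.46 * 0.54 = 0.2484
Sum(p_i * q_i) = 0.2275 + 0.2419 + 0.2491 + 0.2059 + 0.2331 + 0.2491 + 0.2484 = 1.655
KR-20 = (k/(k-1)) * (1 - Sum(p_i*q_i) / Var_total)
= (7/6) * (1 - 1.655/3.81)
= 1.1667 * 0.5656
KR-20 = 0.6599

0.6599


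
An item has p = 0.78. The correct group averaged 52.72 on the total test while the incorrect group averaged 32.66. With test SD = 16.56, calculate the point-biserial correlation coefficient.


q = 1 - p = 0.22
rpb = ((M1 - M0) / SD) * sqrt(p * q)
rpb = ((52.72 - 32.66) / 16.56) * sqrt(0.78 * 0.22)
rpb = 0.5018

0.5018


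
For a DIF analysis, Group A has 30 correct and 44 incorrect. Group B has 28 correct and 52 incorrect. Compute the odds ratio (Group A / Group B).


Odds_A = 30/44 = 0.6818
Odds_B = 28/52 = 0.5385
OR = Odds_A / Odds_B = 0.6818 / 0.5385
Exactly, OR = (30 * 52) / (44 * 28) = 1560 / 1232
OR = 1.2662

1.2662


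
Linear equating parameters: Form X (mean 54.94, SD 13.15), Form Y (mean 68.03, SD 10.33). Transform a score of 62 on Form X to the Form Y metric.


slope = SD_Y / SD_X = 10.33 / 13.15 ~ 0.7856
intercept = mean_Y - slope * mean_X = 68.03 - (10.33 / 13.15) * 54.94 ~ 24.8718
Y = slope * X + intercept. To avoid rounding drift from the rounded slope/intercept, evaluate the equivalent form Y = mean_Y + SD_Y * (X - mean_X) / SD_X at full precision:
Y = 68.03 + 10.33 * (62 - 54.94) / 13.15
Y = 68.03 + 10.33 * 7.06 / 13.15
Y = 68.03 + 72.9298 / 13.15
Y = 68.03 + 5.546
Y = 73.576

73.576


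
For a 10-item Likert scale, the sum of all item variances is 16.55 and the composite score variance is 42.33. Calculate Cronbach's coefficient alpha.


alpha = (k/(k-1)) * (1 - sum(si^2)/s_total^2)
= (10/9) * (1 - 16.55/42.33)
alpha = 0.6767

0.6767


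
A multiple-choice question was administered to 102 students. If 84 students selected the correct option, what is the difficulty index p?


Item difficulty p = number correct / total examinees
p = 84 / 102
p = 0.8235

0.8235


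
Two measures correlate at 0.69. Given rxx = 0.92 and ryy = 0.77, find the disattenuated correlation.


r_corrected = rxy / sqrt(rxx * ryy)
= 0.69 / sqrt(0.92 * 0.77)
= 0.69 / sqrt(0.7084)
= 0.69 / 0.841665
r_corrected = 0.8198

0.8198


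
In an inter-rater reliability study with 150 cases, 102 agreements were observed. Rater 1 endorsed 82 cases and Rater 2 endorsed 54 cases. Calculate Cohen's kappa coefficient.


P_o = 102/150 = 0.68
P_e = (82*54 + 68*96) / 22500 = 0.486933
kappa = (P_o - P_e) / (1 - P_e)
kappa = (0.68 - 0.486933) / (1 - 0.486933)
kappa = 0.3763

0.3763


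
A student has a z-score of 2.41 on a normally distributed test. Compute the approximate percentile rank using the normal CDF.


CDF(z) = 0.5 * (1 + erf(z/sqrt(2)))
erf(1.7041) = 0.984
CDF = 0.992
Percentile rank = 0.992 * 100 = 99.2

99.2


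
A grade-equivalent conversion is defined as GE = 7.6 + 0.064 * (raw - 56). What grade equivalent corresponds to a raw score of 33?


raw - median = 33 - 56 = -23
slope * diff = 0.064 * -23 = -1.472
GE = 7.6 + -1.472
GE = 6.128

6.128


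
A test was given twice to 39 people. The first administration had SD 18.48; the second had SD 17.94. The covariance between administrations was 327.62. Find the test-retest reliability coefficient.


r = cov(X,Y) / (SD_X * SD_Y)
r = 327.62 / (18.48 * 17.94)
r = 327.62 / 331.5312
r = 0.9882

0.9882


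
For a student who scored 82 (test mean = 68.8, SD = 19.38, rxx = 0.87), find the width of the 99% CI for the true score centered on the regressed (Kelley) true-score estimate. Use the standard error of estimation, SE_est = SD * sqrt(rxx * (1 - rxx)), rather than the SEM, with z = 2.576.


True score estimate = 0.87*82 + 0.13*68.8 = 80.284
SE_est = SD * sqrt(rxx * (1 - rxx)) = 19.38 * sqrt(0.87 * 0.13) = 19.38 * sqrt(0.1131) = 6.517561
CI = T_est +/- z * SE_est, so width = 2 * z * SE_est = 2 * 2.576 * 6.517561
Width = 33.5785

33.5785


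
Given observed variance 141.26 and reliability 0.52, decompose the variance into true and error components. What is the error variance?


var_true = rxx * var_obs = 0.52 * 141.26 = 73.4552
var_error = var_obs - var_true
var_error = 141.26 - 73.4552
var_error = 67.8048

67.8048


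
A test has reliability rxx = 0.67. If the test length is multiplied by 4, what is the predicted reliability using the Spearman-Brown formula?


r_new = (n * rxx) / (1 + (n-1) * rxx)
r_new = (4 * 0.67) / (1 + 3 * 0.67)
r_new = 2.68 / 3.01
r_new = 0.8904

0.8904


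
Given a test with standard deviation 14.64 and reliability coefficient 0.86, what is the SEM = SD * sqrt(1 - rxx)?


SEM = SD * sqrt(1 - rxx)
SEM = 14.64 * sqrt(1 - 0.86)
SEM = 14.64 * sqrt(0.14) = 14.64 * 0.374166
SEM = 5.4778

5.4778


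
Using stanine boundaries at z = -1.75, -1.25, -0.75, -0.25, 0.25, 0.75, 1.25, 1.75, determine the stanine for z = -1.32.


Stanine boundaries: [-1.75, -1.25, -0.75, -0.25, 0.25, 0.75, 1.25, 1.75]
z = -1.32
Check each boundary:
  z >= -1.75 -> could be stanine 2
  z < -1.25
  z < -0.75
  z < -0.25
  z < 0.25
  z < 0.75
  z < 1.25
  z < 1.75
Highest qualifying boundary gives stanine = 2

2


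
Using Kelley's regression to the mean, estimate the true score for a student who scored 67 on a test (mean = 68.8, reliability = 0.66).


T_est = rxx * X + (1 - rxx) * mean
T_est = 0.66 * 67 + 0.34 * 68.8
T_est = 44.22 + 23.392
T_est = 67.612

67.612


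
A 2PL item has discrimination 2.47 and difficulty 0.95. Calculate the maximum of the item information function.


For 2PL, max info at theta = b = 0.95
I_max = a^2 / 4 = 2.47^2 / 4
= 6.1009 / 4
I_max = 1.5252

1.5252


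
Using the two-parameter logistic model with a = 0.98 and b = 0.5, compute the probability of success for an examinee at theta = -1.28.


a*(theta - b) = 0.98 * (-1.28 - 0.5) = -1.7444
exp(--1.7444) = 5.7225
P = 1 / (1 + 5.7225)
P = 0.1488

0.1488


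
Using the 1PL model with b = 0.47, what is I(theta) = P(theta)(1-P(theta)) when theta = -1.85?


P = 1/(1+exp(-(-1.85-0.47))) = 0.0895
I = P*(1-P) = 0.0895 * 0.9105
I = 0.0815

0.0815


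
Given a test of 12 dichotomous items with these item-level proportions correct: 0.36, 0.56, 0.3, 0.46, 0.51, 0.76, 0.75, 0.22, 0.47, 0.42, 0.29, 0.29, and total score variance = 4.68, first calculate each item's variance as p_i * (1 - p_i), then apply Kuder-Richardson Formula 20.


For each item, compute p_i * q_i:
  Item 1: 0.36 * 0.64 = 0.2304
  Item 2: 0.56 * 0.44 = 0.2464
  Item 3: 0.3 * 0.7 = 0.21
  Item 4: 0.46 * 0.54 = 0.2484
  Item 5: 0.51 * 0.49 = 0.2499
  Item 6: 0.76 * 0.24 = 0.1824
  Item 7: 0.75 * 0.25 = 0.1875
  Item 8: 0.22 * 0.78 = 0.1716
  Item 9: 0.47 * 0.53 = 0.2491
  Item 10: 0.42 * 0.58 = 0.2436
  Item 11: 0.29 * 0.71 = 0.2059
  Item 12: 0.29 * 0.71 = 0.2059
Sum(p_i * q_i) = 0.2304 + 0.2464 + 0.21 + 0.2484 + 0.2499 + 0.1824 + 0.1875 + 0.1716 + 0.2491 + 0.2436 + 0.2059 + 0.2059 = 2.6311
KR-20 = (k/(k-1)) * (1 - Sum(p_i*q_i) / Var_total)
= (12/11) * (1 - 2.6311/4.68)
= 1.0909 * 0.4378
KR-20 = 0.4776

0.4776


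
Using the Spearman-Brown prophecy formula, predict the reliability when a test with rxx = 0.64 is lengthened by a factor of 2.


r_new = (n * rxx) / (1 + (n-1) * rxx)
r_new = (2 * 0.64) / (1 + 1 * 0.64)
r_new = 1.28 / 1.64
r_new = 0.7805

0.7805


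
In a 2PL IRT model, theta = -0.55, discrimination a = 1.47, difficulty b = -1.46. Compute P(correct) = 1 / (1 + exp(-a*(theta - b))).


a*(theta - b) = 1.47 * (-0.55 - -1.46) = 1.3377
exp(-1.3377) = 0.2624
P = 1 / (1 + 0.2624)
P = 0.7921

0.7921


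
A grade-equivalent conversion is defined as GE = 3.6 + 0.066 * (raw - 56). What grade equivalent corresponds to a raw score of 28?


raw - median = 28 - 56 = -28
slope * diff = 0.066 * -28 = -1.848
GE = 3.6 + -1.848
GE = 1.752

1.752


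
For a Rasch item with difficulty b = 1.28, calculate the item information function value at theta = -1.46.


P = 1/(1+exp(-(-1.46-1.28))) = 0.0607
I = P*(1-P) = 0.0607 * 0.9393
I = 0.057

0.057


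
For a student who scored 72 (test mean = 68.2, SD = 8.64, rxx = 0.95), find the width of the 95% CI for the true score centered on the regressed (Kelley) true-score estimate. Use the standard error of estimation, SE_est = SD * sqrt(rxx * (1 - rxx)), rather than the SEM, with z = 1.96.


True score estimate = 0.95*72 + 0.05*68.2 = 71.81
SE_est = SD * sqrt(rxx * (1 - rxx)) = 8.64 * sqrt(0.95 * 0.05) = 8.64 * sqrt(0.0475) = 1.883044
CI = T_est +/- z * SE_est, so width = 2 * z * SE_est = 2 * 1.96 * 1.883044
Width = 7.3815

7.3815


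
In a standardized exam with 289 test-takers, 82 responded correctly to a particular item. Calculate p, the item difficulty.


Item difficulty p = number correct / total examinees
p = 82 / 289
p = 0.2837

0.2837


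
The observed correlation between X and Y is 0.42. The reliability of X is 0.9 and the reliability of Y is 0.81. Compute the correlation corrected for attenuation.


r_corrected = rxy / sqrt(rxx * ryy)
= 0.42 / sqrt(0.9 * 0.81)
= 0.42 / sqrt(0.729)
= 0.42 / 0.853815
r_corrected = 0.4919

0.4919


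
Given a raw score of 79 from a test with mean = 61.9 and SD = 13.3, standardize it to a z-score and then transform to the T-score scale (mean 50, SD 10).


z = (X - mean) / SD = (79 - 61.9) / 13.3
z = 17.1 / 13.3
z = 1.2857
T-score = T = 50 + 10z
Carry z at full precision (z = 17.1 / 13.3) into the conversion:
T-score = 50 + 10 * (17.1 / 13.3) = 50 + 171 / 13.3
T-score = 50 + 12.8571
T-score = 62.8571

62.8571


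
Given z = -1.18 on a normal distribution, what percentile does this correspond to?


CDF(z) = 0.5 * (1 + erf(z/sqrt(2)))
erf(-0.8344) = -0.762
CDF = 0.119
Percentile rank = 0.119 * 100 = 11.9

11.9


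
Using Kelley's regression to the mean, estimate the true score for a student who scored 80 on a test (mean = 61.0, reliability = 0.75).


T_est = rxx * X + (1 - rxx) * mean
T_est = 0.75 * 80 + 0.25 * 61.0
T_est = 60.0 + 15.25
T_est = 75.25

75.25


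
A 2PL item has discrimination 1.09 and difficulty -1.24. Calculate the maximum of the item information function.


For 2PL, max info at theta = b = -1.24
I_max = a^2 / 4 = 1.09^2 / 4
= 1.1881 / 4
I_max = 0.297

0.297


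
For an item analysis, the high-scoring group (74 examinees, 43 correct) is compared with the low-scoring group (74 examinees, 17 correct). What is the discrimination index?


p_upper = 43/74 = 0.5811
p_lower = 17/74 = 0.2297
D = 0.5811 - 0.2297 = 0.3514

0.3514


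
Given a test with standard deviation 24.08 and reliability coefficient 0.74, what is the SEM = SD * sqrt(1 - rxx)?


SEM = SD * sqrt(1 - rxx)
SEM = 24.08 * sqrt(1 - 0.74)
SEM = 24.08 * sqrt(0.26) = 24.08 * 0.509902
SEM = 12.2784

12.2784


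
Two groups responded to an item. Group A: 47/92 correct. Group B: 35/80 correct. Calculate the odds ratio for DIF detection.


Odds_A = 47/45 = 1.0444
Odds_B = 35/45 = 0.7778
OR = Odds_A / Odds_B = 1.0444 / 0.7778
Exactly, OR = (47 * 45) / (45 * 35) = 2115 / 1575
OR = 1.3429

1.3429


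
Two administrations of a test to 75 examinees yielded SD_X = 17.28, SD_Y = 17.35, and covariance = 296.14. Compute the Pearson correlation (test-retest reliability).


r = cov(X,Y) / (SD_X * SD_Y)
r = 296.14 / (17.28 * 17.35)
r = 296.14 / 299.808
r = 0.9878

0.9878


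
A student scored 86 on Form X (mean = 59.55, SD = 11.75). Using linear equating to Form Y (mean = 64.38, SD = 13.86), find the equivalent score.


slope = SD_Y / SD_X = 13.86 / 11.75 ~ 1.1796
intercept = mean_Y - slope * mean_X = 64.38 - (13.86 / 11.75) * 59.55 ~ -5.8637
Y = slope * X + intercept. To avoid rounding drift from the rounded slope/intercept, evaluate the equivalent form Y = mean_Y + SD_Y * (X - mean_X) / SD_X at full precision:
Y = 64.38 + 13.86 * (86 - 59.55) / 11.75
Y = 64.38 + 13.86 * 26.45 / 11.75
Y = 64.38 + 366.597 / 11.75
Y = 64.38 + 31.1997
Y = 95.5797

95.5797


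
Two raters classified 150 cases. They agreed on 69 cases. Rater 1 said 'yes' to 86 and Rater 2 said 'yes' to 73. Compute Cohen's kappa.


P_o = 69/150 = 0.46
P_e = (86*73 + 64*77) / 22500 = 0.498044
kappa = (P_o - P_e) / (1 - P_e)
kappa = (0.46 - 0.498044) / (1 - 0.498044)
kappa = -0.0758

-0.0758


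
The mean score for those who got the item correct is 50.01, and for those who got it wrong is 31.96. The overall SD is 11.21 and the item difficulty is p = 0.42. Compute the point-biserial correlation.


q = 1 - p = 0.58
rpb = ((M1 - M0) / SD) * sqrt(p * q)
rpb = ((50.01 - 31.96) / 11.21) * sqrt(0.42 * 0.58)
rpb = 0.7947

0.7947


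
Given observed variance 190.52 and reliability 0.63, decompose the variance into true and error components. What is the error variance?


var_true = rxx * var_obs = 0.63 * 190.52 = 120.0276
var_error = var_obs - var_true
var_error = 190.52 - 120.0276
var_error = 70.4924

70.4924


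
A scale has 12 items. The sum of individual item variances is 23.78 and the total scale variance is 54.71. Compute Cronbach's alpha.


alpha = (k/(k-1)) * (1 - sum(si^2)/s_total^2)
= (12/11) * (1 - 23.78/54.71)
alpha = 0.6167

0.6167


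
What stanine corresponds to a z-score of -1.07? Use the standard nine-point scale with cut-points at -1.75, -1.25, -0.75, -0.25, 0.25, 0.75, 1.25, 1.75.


Stanine boundaries: [-1.75, -1.25, -0.75, -0.25, 0.25, 0.75, 1.25, 1.75]
z = -1.07
Check each boundary:
  z >= -1.75 -> could be stanine 2
  z >= -1.25 -> could be stanine 3
  z < -0.75
  z < -0.25
  z < 0.25
  z < 0.75
  z < 1.25
  z < 1.75
Highest qualifying boundary gives stanine = 3

3


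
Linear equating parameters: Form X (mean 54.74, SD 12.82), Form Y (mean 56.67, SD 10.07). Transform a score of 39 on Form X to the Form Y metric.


slope = SD_Y / SD_X = 10.07 / 12.82 ~ 0.7855
intercept = mean_Y - slope * mean_X = 56.67 - (10.07 / 12.82) * 54.74 ~ 13.6722
Y = slope * X + intercept. To avoid rounding drift from the rounded slope/intercept, evaluate the equivalent form Y = mean_Y + SD_Y * (X - mean_X) / SD_X at full precision:
Y = 56.67 + 10.07 * (39 - 54.74) / 12.82
Y = 56.67 - 10.07 * 15.74 / 12.82
Y = 56.67 - 158.5018 / 12.82
Y = 56.67 - 12.3636
Y = 44.3064

44.3064


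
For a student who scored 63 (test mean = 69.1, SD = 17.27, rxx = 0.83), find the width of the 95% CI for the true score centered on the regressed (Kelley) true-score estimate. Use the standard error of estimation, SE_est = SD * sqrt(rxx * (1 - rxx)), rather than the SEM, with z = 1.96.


True score estimate = 0.83*63 + 0.17*69.1 = 64.037
SE_est = SD * sqrt(rxx * (1 - rxx)) = 17.27 * sqrt(0.83 * 0.17) = 17.27 * sqrt(0.1411) = 6.487178
CI = T_est +/- z * SE_est, so width = 2 * z * SE_est = 2 * 1.96 * 6.487178
Width = 25.4297

25.4297


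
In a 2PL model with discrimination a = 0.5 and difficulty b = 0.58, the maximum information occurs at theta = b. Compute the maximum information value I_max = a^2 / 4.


For 2PL, max info at theta = b = 0.58
I_max = a^2 / 4 = 0.5^2 / 4
= 0.25 / 4
I_max = 0.0625

0.0625


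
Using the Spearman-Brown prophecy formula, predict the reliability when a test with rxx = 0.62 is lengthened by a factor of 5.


r_new = (n * rxx) / (1 + (n-1) * rxx)
r_new = (5 * 0.62) / (1 + 4 * 0.62)
r_new = 3.1 / 3.48
r_new = 0.8908

0.8908


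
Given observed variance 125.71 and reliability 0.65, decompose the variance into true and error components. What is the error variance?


var_true = rxx * var_obs = 0.65 * 125.71 = 81.7115
var_error = var_obs - var_true
var_error = 125.71 - 81.7115
var_error = 43.9985

43.9985


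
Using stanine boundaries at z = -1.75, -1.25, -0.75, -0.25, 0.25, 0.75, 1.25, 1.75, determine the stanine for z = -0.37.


Stanine boundaries: [-1.75, -1.25, -0.75, -0.25, 0.25, 0.75, 1.25, 1.75]
z = -0.37
Check each boundary:
  z >= -1.75 -> could be stanine 2
  z >= -1.25 -> could be stanine 3
  z >= -0.75 -> could be stanine 4
  z < -0.25
  z < 0.25
  z < 0.75
  z < 1.25
  z < 1.75
Highest qualifying boundary gives stanine = 4

4


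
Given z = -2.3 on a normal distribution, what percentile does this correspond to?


CDF(z) = 0.5 * (1 + erf(z/sqrt(2)))
erf(-1.6263) = -0.9786
CDF = 0.0107
Percentile rank = 0.0107 * 100 = 1.07

1.07


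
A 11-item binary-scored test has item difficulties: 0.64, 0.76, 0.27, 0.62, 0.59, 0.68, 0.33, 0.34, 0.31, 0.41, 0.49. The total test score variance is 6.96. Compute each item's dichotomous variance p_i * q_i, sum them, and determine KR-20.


For each item, compute p_i * q_i:
  Item 1: 0.64 * 0.36 = 0.2304
  Item 2: 0.76 * 0.24 = 0.1824
  Item 3: 0.27 * 0.73 = 0.1971
  Item 4: 0.62 * 0.38 = 0.2356
  Item 5: 0.59 * 0.41 = 0.2419
  Item 6: 0.68 * 0.32 = 0.2176
  Item 7: 0.33 * 0.67 = 0.2211
  Item 8: 0.34 * 0.66 = 0.2244
  Item 9: 0.31 * 0.69 = 0.2139
  Item 10: 0.41 * 0.59 = 0.2419
  Item 11: 0.49 * 0.51 = 0.2499
Sum(p_i * q_i) = 0.2304 + 0.1824 + 0.1971 + 0.2356 + 0.2419 + 0.2176 + 0.2211 + 0.2244 + 0.2139 + 0.2419 + 0.2499 = 2.4562
KR-20 = (k/(k-1)) * (1 - Sum(p_i*q_i) / Var_total)
= (11/10) * (1 - 2.4562/6.96)
= 1.1 * 0.6471
KR-20 = 0.7118

0.7118


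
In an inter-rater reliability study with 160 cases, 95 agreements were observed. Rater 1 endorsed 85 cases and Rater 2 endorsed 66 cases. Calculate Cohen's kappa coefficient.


P_o = 95/160 = 0.59375
P_e = (85*66 + 75*94) / 25600 = 0.494531
kappa = (P_o - P_e) / (1 - P_e)
kappa = (0.59375 - 0.494531) / (1 - 0.494531)
kappa = 0.1963

0.1963


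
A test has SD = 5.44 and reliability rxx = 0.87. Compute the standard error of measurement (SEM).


SEM = SD * sqrt(1 - rxx)
SEM = 5.44 * sqrt(1 - 0.87)
SEM = 5.44 * sqrt(0.13) = 5.44 * 0.360555
SEM = 1.9614

1.9614


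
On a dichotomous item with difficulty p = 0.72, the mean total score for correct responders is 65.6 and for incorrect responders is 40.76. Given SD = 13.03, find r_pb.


q = 1 - p = 0.28
rpb = ((M1 - M0) / SD) * sqrt(p * q)
rpb = ((65.6 - 40.76) / 13.03) * sqrt(0.72 * 0.28)
rpb = 0.856

0.856


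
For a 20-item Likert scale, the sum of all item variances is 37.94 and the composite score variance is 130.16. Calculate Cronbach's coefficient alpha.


alpha = (k/(k-1)) * (1 - sum(si^2)/s_total^2)
= (20/19) * (1 - 37.94/130.16)
alpha = 0.7458

0.7458


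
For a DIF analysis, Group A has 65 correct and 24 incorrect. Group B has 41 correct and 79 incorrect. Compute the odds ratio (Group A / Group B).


Odds_A = 65/24 = 2.7083
Odds_B = 41/79 = 0.519
OR = Odds_A / Odds_B = 2.7083 / 0.519
Exactly, OR = (65 * 79) / (24 * 41) = 5135 / 984
OR = 5.2185

5.2185


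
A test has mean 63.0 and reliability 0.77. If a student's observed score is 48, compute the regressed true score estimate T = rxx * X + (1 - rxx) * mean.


T_est = rxx * X + (1 - rxx) * mean
T_est = 0.77 * 48 + 0.23 * 63.0
T_est = 36.96 + 14.49
T_est = 51.45

51.45


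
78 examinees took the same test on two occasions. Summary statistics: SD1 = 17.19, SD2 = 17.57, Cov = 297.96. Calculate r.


r = cov(X,Y) / (SD_X * SD_Y)
r = 297.96 / (17.19 * 17.57)
r = 297.96 / 302.0283
r = 0.9865

0.9865


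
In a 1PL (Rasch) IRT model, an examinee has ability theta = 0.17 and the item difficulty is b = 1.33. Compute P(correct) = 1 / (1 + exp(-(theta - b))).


theta - b = 0.17 - 1.33 = -1.16
exp(-(theta - b)) = exp(1.16) = 3.1899
P = 1 / (1 + 3.1899)
P = 0.2387

0.2387


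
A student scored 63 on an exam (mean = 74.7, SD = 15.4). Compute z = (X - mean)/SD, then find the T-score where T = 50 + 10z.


z = (X - mean) / SD = (63 - 74.7) / 15.4
z = -11.7 / 15.4
z = -0.7597
T-score = T = 50 + 10z
Carry z at full precision (z = -11.7 / 15.4) into the conversion:
T-score = 50 + 10 * (-11.7 / 15.4) = 50 + -117 / 15.4
T-score = 50 + -7.5974
T-score = 42.4026

42.4026


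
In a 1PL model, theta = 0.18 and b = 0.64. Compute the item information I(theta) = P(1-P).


P = 1/(1+exp(-(0.18-0.64))) = 0.387
I = P*(1-P) = 0.387 * 0.613
I = 0.2372

0.2372


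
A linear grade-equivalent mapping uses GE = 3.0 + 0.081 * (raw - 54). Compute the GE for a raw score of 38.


raw - median = 38 - 54 = -16
slope * diff = 0.081 * -16 = -1.296
GE = 3.0 + -1.296
GE = 1.704

1.704


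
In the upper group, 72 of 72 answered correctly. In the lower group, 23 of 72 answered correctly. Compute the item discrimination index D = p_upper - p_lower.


p_upper = 72/72 = 1.0
p_lower = 23/72 = 0.3194
D = 1.0 - 0.3194 = 0.6806

0.6806


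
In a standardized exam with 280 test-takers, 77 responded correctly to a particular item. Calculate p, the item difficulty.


Item difficulty p = number correct / total examinees
p = 77 / 280
p = 0.275

0.275


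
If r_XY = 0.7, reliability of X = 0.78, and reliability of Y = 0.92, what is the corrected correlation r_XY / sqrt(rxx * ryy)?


r_corrected = rxy / sqrt(rxx * ryy)
= 0.7 / sqrt(0.78 * 0.92)
= 0.7 / sqrt(0.7176)
= 0.7 / 0.847113
r_corrected = 0.8263

0.8263


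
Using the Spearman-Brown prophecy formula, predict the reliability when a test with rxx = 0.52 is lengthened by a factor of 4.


r_new = (n * rxx) / (1 + (n-1) * rxx)
r_new = (4 * 0.52) / (1 + 3 * 0.52)
r_new = 2.08 / 2.56
r_new = 0.8125

0.8125
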